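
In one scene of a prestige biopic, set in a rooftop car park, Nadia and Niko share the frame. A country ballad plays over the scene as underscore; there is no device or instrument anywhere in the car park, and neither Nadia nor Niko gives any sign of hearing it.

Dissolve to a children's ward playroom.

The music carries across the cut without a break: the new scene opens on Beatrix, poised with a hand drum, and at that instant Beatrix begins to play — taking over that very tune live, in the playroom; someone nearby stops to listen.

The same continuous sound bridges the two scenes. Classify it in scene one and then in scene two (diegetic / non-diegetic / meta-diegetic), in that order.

non-diegetic, diegetic

Scene one: there's no in-world source anywhere and no character hears it — underscore for the audience only → non-diegetic.
Scene two: from the moment Beatrix starts playing, the tune is being performed on a hand drum inside the story world and another character hears it → diegetic.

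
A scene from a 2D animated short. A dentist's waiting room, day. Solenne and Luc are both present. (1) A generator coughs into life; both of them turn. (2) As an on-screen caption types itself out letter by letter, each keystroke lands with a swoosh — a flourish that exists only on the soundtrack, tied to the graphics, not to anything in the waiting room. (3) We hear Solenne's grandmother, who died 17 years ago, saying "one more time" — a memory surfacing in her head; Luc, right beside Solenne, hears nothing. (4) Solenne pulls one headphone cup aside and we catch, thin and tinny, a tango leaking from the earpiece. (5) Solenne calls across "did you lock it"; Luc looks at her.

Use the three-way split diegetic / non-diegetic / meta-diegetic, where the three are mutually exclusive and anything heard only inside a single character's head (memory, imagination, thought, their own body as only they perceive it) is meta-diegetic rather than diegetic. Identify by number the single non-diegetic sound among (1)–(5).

2

(1) is diegetic: the sound comes from a generator physically present in the location.
(2) is non-diegetic: sound married to a title/caption — outside the diegesis by definition.
(3) is meta-diegetic: the voice is a memory playing only inside Solenne's mind; Luc can't hear it.
(4) is diegetic: the earpiece is a real device on Solenne's head — source music.
(5) Solenne is a character speaking aloud in the scene → diegetic.
Only (2) is non-diegetic.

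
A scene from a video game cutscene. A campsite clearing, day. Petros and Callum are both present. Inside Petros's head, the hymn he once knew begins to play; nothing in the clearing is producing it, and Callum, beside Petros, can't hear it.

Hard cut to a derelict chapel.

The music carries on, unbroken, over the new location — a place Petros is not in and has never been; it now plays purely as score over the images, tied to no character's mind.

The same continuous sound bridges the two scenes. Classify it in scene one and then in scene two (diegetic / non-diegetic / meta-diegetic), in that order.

Scene one: the music exists only inside Petros's mind; Callum can't hear it → meta-diegetic.
Scene two: it's detached from Petros entirely and plays over unrelated images with no in-world source — conventional underscore → non-diegetic.

meta-diegetic, non-diegetic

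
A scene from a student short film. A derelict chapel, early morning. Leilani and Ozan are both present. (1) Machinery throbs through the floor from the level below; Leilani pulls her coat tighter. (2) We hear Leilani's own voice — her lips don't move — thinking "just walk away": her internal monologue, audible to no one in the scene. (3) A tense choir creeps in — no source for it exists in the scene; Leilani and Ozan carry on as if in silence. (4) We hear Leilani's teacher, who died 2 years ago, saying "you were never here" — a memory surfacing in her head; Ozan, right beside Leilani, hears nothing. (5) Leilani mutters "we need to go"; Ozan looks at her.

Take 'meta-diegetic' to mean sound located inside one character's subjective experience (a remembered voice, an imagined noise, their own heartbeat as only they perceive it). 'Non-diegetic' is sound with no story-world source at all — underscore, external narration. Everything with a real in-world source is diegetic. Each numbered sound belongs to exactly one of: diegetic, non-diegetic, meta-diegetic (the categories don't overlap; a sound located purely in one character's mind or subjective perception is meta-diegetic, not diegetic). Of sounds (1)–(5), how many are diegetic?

2

(1) ambient/room sound belonging to the story's physical space → diegetic.
(2) is meta-diegetic: Leilani's thought-voice: a private mental sound no other character can hear.
(3) is non-diegetic: it has no source in the story world and no character can hear it — it's underscore.
(4) it's Leilani's recollection rendered as sound; the other character can't hear it → meta-diegetic.
(5) is diegetic: on-screen dialogue — Leilani speaks and Ozan is there to hear.
Diegetic: (1), (5) — that's 2.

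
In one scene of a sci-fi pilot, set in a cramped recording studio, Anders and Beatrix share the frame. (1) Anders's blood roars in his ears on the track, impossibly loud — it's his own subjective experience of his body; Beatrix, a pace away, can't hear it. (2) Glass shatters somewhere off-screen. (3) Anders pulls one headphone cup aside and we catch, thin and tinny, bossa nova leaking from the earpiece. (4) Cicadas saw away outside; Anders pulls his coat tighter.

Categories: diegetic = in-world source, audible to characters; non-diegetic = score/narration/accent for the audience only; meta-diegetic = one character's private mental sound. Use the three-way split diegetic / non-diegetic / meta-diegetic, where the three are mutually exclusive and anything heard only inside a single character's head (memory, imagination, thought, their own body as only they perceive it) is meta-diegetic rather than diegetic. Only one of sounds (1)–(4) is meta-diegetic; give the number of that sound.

(1) is meta-diegetic: a subjective body sound — Anders's private perception, inaudible to Beatrix.
(2) is diegetic: the sound comes from glass physically present in the location.
(3) is diegetic: the earpiece is a real device on Anders's head — source music.
(4) cicadas is part of the location's real environment → diegetic.
Only (1) is meta-diegetic.

1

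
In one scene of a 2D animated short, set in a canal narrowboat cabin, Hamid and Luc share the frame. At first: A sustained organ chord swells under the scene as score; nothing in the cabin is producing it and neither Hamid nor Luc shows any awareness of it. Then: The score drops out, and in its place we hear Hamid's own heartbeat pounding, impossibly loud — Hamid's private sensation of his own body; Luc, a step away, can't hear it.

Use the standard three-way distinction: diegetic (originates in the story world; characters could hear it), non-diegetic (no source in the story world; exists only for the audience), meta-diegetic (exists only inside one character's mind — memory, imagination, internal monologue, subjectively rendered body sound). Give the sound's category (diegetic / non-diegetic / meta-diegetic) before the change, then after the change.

non-diegetic, meta-diegetic

Before the change: underscore with no in-world source, inaudible to the characters → non-diegetic.
After the change: the body sound is Hamid's subjective perception alone — Luc can't hear it → meta-diegetic.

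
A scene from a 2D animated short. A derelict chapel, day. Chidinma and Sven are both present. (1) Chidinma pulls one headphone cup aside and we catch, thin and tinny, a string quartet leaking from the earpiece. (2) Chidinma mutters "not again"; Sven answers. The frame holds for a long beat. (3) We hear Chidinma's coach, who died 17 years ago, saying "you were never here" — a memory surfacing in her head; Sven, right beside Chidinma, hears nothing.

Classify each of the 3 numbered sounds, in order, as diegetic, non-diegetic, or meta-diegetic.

diegetic, diegetic, meta-diegetic

(1) the earpiece is a real device on Chidinma's head — source music → diegetic.
(2) on-screen dialogue — Chidinma speaks and Sven is there to hear → diegetic.
(3) the voice is a memory playing only inside Chidinma's mind; Sven can't hear it → meta-diegetic.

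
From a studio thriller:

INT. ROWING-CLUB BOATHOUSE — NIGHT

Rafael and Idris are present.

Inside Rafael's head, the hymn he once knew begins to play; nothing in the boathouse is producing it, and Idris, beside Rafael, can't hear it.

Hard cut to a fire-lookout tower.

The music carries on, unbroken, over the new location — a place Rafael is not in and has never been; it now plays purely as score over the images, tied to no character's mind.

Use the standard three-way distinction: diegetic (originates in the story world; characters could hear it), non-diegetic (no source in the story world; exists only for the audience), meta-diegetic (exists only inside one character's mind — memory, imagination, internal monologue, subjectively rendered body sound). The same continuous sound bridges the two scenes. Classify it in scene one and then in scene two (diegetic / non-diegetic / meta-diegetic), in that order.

Scene one: the music exists only inside Rafael's mind; Idris can't hear it → meta-diegetic.
Scene two: it's detached from Rafael entirely and plays over unrelated images with no in-world source — conventional underscore → non-diegetic.

meta-diegetic, non-diegetic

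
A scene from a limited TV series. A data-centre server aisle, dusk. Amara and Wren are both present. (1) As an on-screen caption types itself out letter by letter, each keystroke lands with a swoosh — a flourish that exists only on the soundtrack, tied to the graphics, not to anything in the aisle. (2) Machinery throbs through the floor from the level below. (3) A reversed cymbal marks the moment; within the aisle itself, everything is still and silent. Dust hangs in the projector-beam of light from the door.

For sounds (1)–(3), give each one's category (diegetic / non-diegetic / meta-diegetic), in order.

(1) is non-diegetic: sound married to a title/caption — outside the diegesis by definition.
(2) is diegetic: ambient/room sound belonging to the story's physical space.
(3) is non-diegetic: nothing in the scene produces it; it's an accent added for the audience.

non-diegetic, diegetic, non-diegetic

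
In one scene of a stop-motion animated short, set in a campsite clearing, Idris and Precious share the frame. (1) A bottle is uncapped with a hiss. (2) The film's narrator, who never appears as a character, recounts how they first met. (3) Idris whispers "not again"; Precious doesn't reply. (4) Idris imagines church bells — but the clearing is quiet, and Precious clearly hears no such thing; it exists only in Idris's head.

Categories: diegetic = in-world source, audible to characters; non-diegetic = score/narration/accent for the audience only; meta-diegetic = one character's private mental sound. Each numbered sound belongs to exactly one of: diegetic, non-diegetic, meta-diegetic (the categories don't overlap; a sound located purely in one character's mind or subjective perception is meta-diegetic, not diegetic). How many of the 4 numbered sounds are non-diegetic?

1

(1) is diegetic: the sound comes from a bottle physically present in the location.
(2) external voice-over — not a character, not heard by anyone in the scene → non-diegetic.
(3) spoken by a character present in the story world → diegetic.
Sound (4): the sound is imagined by Idris; nothing in the story world is producing it and Precious can't hear it, so meta-diegetic.
Non-diegetic: (2) — that's 1.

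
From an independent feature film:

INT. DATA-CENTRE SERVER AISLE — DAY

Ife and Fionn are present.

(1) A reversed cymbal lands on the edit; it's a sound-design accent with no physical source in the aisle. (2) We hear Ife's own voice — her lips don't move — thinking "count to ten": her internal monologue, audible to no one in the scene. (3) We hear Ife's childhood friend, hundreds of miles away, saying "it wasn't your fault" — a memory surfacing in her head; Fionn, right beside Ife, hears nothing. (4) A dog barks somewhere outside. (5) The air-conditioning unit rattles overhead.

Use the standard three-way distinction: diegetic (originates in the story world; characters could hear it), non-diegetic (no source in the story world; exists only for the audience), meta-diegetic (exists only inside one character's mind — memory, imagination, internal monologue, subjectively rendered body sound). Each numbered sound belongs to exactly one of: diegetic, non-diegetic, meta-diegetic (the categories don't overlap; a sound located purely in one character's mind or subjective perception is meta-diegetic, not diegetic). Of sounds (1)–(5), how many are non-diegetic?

1

(1) an editorial stinger — it belongs to the cut, not the story world → non-diegetic.
Sound (2): Ife's thought-voice: a private mental sound no other character can hear, so meta-diegetic.
Sound (3): it's Ife's recollection rendered as sound; the other character can't hear it, so meta-diegetic.
(4) the sound comes from a dog physically present in the location → diegetic.
Sound (5): the air-conditioning unit is part of the location's real environment, so diegetic.
Non-diegetic: (1) — that's 1.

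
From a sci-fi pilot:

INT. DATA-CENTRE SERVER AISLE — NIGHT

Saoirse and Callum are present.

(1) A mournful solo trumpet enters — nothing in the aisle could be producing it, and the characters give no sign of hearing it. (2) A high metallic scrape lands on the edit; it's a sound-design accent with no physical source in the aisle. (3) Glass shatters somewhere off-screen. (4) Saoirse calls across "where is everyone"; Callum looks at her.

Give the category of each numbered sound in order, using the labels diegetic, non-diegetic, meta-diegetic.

non-diegetic, non-diegetic, diegetic, diegetic

Sound (1): it has no source in the story world and no character can hear it — it's underscore, so non-diegetic.
Sound (2): it's a sound-design accent with no in-world source; no one in the scene can hear it, so non-diegetic.
(3) an in-world source (glass); characters could hear it → diegetic.
(4) is diegetic: Saoirse is a character speaking aloud in the scene.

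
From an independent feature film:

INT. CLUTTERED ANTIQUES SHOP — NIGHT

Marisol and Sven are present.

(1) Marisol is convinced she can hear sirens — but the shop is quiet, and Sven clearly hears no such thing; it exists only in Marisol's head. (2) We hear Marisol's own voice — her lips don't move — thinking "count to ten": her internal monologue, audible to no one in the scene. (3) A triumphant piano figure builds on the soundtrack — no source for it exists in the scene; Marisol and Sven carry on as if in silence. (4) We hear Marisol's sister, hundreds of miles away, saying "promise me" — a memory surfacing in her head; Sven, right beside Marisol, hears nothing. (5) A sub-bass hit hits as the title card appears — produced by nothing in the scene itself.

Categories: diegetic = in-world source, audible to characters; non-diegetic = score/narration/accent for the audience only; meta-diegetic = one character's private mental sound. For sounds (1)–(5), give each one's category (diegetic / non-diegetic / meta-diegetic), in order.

(1) is meta-diegetic: Marisol alone 'hears' it — an imagined sound, not present in the space.
Sound (2): it's Marisol's unspoken thought, heard only by the audience via her subjectivity, so meta-diegetic.
Sound (3): score with no on-screen or off-screen source; it exists for the audience alone, so non-diegetic.
Sound (4): it's Marisol's recollection rendered as sound; the other character can't hear it, so meta-diegetic.
Sound (5): an editorial stinger — it belongs to the cut, not the story world, so non-diegetic.

meta-diegetic, meta-diegetic, non-diegetic, meta-diegetic, non-diegetic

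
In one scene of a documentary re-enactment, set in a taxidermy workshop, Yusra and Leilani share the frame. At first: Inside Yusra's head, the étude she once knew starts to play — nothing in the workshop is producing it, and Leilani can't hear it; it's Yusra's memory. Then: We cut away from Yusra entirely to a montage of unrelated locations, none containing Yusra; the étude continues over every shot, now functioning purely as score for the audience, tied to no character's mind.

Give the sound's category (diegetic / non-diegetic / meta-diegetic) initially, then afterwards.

Initially: the music lives inside Yusra's mind alone; Leilani can't hear it → meta-diegetic.
Afterwards: once it plays over shots Yusra isn't in, detached from any character's subjectivity, it's conventional underscore → non-diegetic.

meta-diegetic, non-diegetic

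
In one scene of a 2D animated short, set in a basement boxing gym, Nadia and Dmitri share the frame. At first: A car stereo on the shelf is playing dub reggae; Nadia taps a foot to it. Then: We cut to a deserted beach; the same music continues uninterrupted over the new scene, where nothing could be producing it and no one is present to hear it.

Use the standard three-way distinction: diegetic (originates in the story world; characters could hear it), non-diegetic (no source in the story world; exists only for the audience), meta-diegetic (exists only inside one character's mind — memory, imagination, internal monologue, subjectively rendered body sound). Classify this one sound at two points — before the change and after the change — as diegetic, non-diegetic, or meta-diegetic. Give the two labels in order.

Before the change: a car stereo is a real in-scene source and Nadia reacts to it → diegetic.
After the change: there is no longer any in-world source and no one can hear it — it has become underscore → non-diegetic.

diegetic, non-diegetic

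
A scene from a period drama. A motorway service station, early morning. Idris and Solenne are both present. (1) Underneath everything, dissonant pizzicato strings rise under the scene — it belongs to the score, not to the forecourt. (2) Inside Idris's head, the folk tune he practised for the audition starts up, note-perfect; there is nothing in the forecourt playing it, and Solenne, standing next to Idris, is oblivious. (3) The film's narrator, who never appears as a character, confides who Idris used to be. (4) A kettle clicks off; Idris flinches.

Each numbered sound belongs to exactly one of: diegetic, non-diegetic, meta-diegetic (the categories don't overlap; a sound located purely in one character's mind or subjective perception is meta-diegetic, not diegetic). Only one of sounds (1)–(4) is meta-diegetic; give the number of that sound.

2

(1) is non-diegetic: it has no source in the story world and no character can hear it — it's underscore.
(2) is meta-diegetic: the music is a memory playing inside Idris's mind alone; no real-world source, Solenne can't hear it.
(3) is non-diegetic: external voice-over — not a character, not heard by anyone in the scene.
(4) the sound comes from a kettle physically present in the location → diegetic.
Only (2) is meta-diegetic.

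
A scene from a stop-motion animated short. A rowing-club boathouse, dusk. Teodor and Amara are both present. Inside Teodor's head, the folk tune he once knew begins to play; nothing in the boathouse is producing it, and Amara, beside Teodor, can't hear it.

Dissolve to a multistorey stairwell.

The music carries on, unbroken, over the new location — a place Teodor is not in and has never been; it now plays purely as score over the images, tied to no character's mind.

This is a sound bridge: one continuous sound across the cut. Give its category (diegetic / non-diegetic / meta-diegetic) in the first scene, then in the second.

Scene one: the music exists only inside Teodor's mind; Amara can't hear it → meta-diegetic.
Scene two: it's detached from Teodor entirely and plays over unrelated images with no in-world source — conventional underscore → non-diegetic.

meta-diegetic, non-diegetic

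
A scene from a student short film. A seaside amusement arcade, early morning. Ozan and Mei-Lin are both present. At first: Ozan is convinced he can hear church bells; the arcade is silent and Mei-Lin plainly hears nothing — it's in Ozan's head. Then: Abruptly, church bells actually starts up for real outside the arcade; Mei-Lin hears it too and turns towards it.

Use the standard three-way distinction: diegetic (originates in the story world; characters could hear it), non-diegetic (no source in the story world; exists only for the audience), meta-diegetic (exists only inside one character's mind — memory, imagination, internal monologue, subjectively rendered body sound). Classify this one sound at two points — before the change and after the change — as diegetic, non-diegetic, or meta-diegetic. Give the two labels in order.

Before the change: only Ozan 'hears' it — imagined, in his mind → meta-diegetic.
After the change: now there's a real external source and Mei-Lin hears it too — in the story world → diegetic.

meta-diegetic, diegetic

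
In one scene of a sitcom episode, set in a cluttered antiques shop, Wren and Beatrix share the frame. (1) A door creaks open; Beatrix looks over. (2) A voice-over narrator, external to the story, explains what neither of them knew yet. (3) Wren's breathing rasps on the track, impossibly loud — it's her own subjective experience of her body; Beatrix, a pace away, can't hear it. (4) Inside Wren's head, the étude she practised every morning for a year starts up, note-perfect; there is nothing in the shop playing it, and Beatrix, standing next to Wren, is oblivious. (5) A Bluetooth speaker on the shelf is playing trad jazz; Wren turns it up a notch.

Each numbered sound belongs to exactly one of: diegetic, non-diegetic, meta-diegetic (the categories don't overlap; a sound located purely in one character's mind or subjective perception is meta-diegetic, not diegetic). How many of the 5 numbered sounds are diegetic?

2

Sound (1): the sound comes from a door physically present in the location, so diegetic.
Sound (2): external voice-over — not a character, not heard by anyone in the scene, so non-diegetic.
(3) point-of-audition from inside Wren's body; not a sound in the room → meta-diegetic.
(4) is meta-diegetic: remembered music, private to Wren — Beatrix is oblivious because it isn't in the room.
(5) is diegetic: source music from a Bluetooth speaker, which exists in the story world.
So 2 of the 5 are diegetic: (1), (5).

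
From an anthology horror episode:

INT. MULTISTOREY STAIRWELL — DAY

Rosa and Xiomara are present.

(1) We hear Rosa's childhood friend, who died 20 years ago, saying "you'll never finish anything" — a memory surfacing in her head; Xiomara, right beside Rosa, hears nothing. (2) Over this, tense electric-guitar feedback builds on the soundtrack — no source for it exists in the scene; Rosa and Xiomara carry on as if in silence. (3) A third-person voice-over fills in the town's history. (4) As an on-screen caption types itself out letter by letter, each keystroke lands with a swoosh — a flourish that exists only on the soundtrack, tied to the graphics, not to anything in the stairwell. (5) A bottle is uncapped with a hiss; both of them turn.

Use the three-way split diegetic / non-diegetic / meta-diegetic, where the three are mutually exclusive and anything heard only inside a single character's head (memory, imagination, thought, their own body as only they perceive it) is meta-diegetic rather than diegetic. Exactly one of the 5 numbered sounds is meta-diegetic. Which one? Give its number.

1

(1) a remembered line, private to Rosa — not present in the room, not audible to Xiomara → meta-diegetic.
(2) it has no source in the story world and no character can hear it — it's underscore → non-diegetic.
Sound (3): commentary laid over the scene from outside the fiction, so non-diegetic.
Sound (4): sound married to a title/caption — outside the diegesis by definition, so non-diegetic.
Sound (5): a bottle is a real object/event in the scene's world, so diegetic.
Only (1) is meta-diegetic.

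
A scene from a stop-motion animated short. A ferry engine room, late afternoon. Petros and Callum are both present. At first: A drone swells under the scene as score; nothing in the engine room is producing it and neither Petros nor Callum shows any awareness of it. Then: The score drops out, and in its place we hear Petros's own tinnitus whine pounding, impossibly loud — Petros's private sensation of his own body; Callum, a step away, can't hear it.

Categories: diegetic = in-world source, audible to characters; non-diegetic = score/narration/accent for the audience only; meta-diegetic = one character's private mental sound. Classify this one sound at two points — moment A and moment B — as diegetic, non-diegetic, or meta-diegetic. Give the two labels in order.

non-diegetic, meta-diegetic

Moment A: underscore with no in-world source, inaudible to the characters → non-diegetic.
Moment B: the body sound is Petros's subjective perception alone — Callum can't hear it → meta-diegetic.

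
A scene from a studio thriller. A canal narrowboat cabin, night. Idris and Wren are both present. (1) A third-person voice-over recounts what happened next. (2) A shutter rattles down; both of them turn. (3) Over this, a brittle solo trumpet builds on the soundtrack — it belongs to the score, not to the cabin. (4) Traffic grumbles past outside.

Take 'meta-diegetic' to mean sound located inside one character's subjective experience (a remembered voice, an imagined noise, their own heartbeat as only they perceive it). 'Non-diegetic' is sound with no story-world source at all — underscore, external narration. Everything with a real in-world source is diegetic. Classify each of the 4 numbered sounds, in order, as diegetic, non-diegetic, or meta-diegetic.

non-diegetic, diegetic, non-diegetic, diegetic

Sound (1): the narrator exists outside the story world, addressing only the audience, so non-diegetic.
(2) is diegetic: a shutter is a real object/event in the scene's world.
Sound (3): it has no source in the story world and no character can hear it — it's underscore, so non-diegetic.
(4) is diegetic: it's the actual ambient sound of the location.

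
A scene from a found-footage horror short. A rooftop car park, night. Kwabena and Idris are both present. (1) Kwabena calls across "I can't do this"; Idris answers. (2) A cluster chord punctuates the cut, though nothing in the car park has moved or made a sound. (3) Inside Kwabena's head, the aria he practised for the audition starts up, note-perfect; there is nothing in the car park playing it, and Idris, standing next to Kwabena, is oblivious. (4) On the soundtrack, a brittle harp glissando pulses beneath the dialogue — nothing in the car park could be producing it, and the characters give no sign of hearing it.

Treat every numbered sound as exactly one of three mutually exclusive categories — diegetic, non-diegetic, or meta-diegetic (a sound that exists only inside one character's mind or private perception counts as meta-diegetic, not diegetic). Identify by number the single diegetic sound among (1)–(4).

1

Sound (1): on-screen dialogue — Kwabena speaks and Idris is there to hear, so diegetic.
(2) an editorial stinger — it belongs to the cut, not the story world → non-diegetic.
(3) is meta-diegetic: it lives in Kwabena's subjectivity, not in the car park.
(4) is non-diegetic: it has no source in the story world and no character can hear it — it's underscore.
Only (1) is diegetic.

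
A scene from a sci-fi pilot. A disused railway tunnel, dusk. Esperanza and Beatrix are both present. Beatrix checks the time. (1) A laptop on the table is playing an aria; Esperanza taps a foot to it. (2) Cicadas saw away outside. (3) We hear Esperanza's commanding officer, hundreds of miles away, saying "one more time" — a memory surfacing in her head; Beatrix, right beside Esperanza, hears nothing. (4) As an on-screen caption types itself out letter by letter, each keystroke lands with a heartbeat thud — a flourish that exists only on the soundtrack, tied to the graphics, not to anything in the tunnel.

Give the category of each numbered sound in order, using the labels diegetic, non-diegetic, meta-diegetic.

(1) is diegetic: the music comes from an on-screen device that Esperanza responds to.
(2) ambient/room sound belonging to the story's physical space → diegetic.
(3) it's Esperanza's recollection rendered as sound; the other character can't hear it → meta-diegetic.
(4) is non-diegetic: sound married to a title/caption — outside the diegesis by definition.

diegetic, diegetic, meta-diegetic, non-diegetic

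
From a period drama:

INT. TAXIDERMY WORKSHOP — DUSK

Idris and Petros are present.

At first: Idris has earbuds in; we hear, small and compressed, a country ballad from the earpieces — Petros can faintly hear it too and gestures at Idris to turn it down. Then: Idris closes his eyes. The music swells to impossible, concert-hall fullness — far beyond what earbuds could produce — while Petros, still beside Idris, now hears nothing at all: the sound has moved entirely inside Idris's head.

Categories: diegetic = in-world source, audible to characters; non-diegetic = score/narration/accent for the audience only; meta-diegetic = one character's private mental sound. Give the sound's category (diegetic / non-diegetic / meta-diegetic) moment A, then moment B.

Moment A: the earbuds are a physical source both characters can hear → diegetic.
Moment B: the music now exists only as Idris's subjective experience; Petros can no longer hear it → meta-diegetic.

diegetic, meta-diegetic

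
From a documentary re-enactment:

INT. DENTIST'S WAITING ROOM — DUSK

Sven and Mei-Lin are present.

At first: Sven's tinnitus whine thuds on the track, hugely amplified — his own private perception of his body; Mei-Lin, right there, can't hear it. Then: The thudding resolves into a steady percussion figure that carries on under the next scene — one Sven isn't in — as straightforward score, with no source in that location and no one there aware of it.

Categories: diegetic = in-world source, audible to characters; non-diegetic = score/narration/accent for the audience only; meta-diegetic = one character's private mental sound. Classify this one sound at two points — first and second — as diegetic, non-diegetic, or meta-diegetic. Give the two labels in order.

First: it's Sven's subjective body sound, inaudible to Mei-Lin → meta-diegetic.
Second: detached from Sven and playing as sourceless score over a scene he isn't in — for the audience only → non-diegetic.

meta-diegetic, non-diegetic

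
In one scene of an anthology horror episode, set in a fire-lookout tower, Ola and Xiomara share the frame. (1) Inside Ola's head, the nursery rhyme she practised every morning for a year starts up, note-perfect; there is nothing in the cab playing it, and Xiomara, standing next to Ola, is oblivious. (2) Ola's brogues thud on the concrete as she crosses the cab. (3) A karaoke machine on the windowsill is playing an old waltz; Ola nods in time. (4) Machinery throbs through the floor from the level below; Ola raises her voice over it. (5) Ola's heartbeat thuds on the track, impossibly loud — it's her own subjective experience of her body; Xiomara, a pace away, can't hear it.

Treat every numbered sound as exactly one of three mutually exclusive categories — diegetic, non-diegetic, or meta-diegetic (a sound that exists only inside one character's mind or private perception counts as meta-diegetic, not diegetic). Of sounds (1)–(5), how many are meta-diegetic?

2

Sound (1): it lives in Ola's subjectivity, not in the cab, so meta-diegetic.
Sound (2): Ola's footsteps are produced in the story world, so diegetic.
(3) a karaoke machine is a physical source in the scene and Ola reacts to it → diegetic.
(4) is diegetic: it's the actual ambient sound of the location.
(5) it's Ola's internal bodily sensation rendered as sound; only Ola 'hears' it → meta-diegetic.
Meta-diegetic: (1), (5) — that's 2.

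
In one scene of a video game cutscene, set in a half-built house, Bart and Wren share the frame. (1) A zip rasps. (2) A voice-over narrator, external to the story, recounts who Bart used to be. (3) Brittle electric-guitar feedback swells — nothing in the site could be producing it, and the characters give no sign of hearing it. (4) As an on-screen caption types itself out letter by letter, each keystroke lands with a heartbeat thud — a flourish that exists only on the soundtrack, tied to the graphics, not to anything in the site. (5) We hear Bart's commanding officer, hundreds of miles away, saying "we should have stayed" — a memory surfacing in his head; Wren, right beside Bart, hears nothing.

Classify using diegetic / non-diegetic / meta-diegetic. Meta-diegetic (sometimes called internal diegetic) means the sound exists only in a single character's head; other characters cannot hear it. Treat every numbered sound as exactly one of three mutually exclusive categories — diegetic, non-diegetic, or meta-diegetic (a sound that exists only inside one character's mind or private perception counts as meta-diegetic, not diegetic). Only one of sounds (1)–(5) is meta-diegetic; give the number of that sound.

5

(1) the sound comes from a zip physically present in the location → diegetic.
(2) is non-diegetic: commentary laid over the scene from outside the fiction.
(3) is non-diegetic: it has no source in the story world and no character can hear it — it's underscore.
(4) is non-diegetic: it accompanies on-screen graphics, not anything inside the story world.
(5) a remembered line, private to Bart — not present in the room, not audible to Wren → meta-diegetic.
Only (5) is meta-diegetic.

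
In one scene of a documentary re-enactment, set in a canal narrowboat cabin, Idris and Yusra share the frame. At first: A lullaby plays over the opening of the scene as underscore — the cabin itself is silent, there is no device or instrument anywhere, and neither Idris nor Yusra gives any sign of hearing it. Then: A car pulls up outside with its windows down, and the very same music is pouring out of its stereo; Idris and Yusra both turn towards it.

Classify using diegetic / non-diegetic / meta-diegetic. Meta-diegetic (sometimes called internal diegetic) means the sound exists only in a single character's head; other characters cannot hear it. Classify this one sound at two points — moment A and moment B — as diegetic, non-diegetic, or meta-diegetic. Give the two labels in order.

Moment A: no in-world source exists and no character can hear it — underscore → non-diegetic.
Moment B: the car stereo is now a real source in the story world and the characters hear it → diegetic.

non-diegetic, diegetic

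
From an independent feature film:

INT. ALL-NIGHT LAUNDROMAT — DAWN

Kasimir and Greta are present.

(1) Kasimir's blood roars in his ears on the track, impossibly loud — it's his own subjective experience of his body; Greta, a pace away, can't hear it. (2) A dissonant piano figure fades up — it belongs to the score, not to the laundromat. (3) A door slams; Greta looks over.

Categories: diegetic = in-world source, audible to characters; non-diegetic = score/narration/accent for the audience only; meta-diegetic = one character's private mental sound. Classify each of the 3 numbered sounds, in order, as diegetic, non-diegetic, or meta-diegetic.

(1) point-of-audition from inside Kasimir's body; not a sound in the room → meta-diegetic.
(2) is non-diegetic: score with no on-screen or off-screen source; it exists for the audience alone.
(3) the sound comes from a door physically present in the location → diegetic.

meta-diegetic, non-diegetic, diegetic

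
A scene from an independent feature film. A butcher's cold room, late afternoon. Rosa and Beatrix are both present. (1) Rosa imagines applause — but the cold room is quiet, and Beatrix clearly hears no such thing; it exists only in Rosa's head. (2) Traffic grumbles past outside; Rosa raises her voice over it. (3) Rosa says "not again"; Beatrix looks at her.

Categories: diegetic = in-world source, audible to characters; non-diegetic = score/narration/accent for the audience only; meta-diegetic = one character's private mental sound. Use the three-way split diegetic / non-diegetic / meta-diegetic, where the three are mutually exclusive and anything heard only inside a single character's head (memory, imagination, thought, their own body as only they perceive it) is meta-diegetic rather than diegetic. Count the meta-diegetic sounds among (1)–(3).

1

(1) Rosa alone 'hears' it — an imagined sound, not present in the space → meta-diegetic.
(2) it's the actual ambient sound of the location → diegetic.
Sound (3): on-screen dialogue — Rosa speaks and Beatrix is there to hear, so diegetic.
Meta-diegetic: (1) — that's 1.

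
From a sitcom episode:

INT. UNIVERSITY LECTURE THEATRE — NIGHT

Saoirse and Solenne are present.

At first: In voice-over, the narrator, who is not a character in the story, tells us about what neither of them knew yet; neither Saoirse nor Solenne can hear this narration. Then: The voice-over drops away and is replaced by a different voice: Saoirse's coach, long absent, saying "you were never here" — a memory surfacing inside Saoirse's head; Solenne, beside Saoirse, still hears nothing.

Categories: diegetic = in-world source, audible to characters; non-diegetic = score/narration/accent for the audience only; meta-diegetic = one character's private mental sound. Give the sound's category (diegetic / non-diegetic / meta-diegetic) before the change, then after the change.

Before the change: the external narrator addresses only the audience — outside the story world → non-diegetic.
After the change: the replacement voice is a memory inside Saoirse's mind specifically → meta-diegetic.

non-diegetic, meta-diegetic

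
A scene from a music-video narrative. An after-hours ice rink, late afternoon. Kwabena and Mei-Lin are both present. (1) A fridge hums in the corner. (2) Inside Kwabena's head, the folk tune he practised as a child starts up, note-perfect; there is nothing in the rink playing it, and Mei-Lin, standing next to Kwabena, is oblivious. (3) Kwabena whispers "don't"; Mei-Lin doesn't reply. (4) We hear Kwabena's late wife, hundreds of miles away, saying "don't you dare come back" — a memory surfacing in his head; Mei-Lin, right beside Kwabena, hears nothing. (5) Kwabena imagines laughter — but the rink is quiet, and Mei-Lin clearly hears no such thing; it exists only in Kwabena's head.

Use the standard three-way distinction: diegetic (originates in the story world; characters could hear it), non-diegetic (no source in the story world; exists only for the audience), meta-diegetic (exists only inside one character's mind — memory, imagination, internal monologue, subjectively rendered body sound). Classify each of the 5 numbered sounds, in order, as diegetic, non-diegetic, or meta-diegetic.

diegetic, meta-diegetic, diegetic, meta-diegetic, meta-diegetic

Sound (1): it's the actual ambient sound of the location, so diegetic.
Sound (2): it lives in Kwabena's subjectivity, not in the rink, so meta-diegetic.
(3) spoken by a character present in the story world → diegetic.
(4) a remembered line, private to Kwabena — not present in the room, not audible to Mei-Lin → meta-diegetic.
Sound (5): Kwabena alone 'hears' it — an imagined sound, not present in the space, so meta-diegetic.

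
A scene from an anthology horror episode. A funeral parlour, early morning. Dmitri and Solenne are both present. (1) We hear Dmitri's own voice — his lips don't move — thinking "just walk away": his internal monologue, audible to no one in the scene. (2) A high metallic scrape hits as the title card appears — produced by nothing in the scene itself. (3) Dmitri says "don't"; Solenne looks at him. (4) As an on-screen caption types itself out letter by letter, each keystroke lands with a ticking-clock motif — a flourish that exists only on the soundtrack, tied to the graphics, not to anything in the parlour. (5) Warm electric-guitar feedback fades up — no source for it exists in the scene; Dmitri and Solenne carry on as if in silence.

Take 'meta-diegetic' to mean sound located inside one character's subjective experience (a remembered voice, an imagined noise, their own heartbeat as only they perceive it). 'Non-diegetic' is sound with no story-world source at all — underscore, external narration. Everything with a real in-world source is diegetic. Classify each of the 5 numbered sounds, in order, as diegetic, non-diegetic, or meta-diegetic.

meta-diegetic, non-diegetic, diegetic, non-diegetic, non-diegetic

(1) is meta-diegetic: it's Dmitri's unspoken thought, heard only by the audience via his subjectivity.
(2) an editorial stinger — it belongs to the cut, not the story world → non-diegetic.
(3) is diegetic: spoken by a character present in the story world.
(4) is non-diegetic: sound married to a title/caption — outside the diegesis by definition.
(5) is non-diegetic: it has no source in the story world and no character can hear it — it's underscore.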